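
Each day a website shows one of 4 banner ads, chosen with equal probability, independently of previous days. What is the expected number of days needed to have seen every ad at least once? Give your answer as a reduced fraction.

25/3

After i distinct types are collected, each trial gives a new one with probability (4−i)/4, so the expected wait for the next new type is 4/(4−i).
E = 4/4 + 4/3 + 4/2 + 4/1 = 25/3.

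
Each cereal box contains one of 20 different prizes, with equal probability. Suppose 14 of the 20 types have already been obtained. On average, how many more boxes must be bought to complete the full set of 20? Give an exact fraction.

49

Starting from 14 distinct types, each trial gives a new one with probability (20−i)/20 when i types are held, so the wait for the next new type is 20/(20−i).
E = 20/6 + 20/5 + 20/4 + 20/3 + 20/2 + 20/1 = 49.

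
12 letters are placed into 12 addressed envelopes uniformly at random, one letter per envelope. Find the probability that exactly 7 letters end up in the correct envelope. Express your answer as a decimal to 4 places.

Choose which 7 of the 12 are fixed: C(12,7) = 792 ways.
The remaining 5 must have no fixed point: D(5) = 44.
P = 792·44/479001600 = 11/151200 ≈ 0.0001.

0.0001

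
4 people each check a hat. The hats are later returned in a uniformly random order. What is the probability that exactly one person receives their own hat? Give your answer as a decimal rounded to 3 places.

Choose which one is fixed: C(4,1) = 4 ways.
The remaining 3 must have no fixed point: D(3) = 2.
P = 4·2/24 = 1/3 ≈ 0.333.

0.333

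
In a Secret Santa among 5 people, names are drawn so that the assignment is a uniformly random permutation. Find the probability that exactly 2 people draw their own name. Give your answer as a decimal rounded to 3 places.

0.167

Choose which 2 of the 5 are fixed: C(5,2) = 10 ways.
The remaining 3 must have no fixed point: D(3) = 2.
P = 10·2/120 = 1/6 ≈ 0.167.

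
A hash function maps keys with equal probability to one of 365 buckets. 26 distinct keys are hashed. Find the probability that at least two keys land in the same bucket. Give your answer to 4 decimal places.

It's easier to compute the probability that all 26 are distinct.
P(all distinct) = 365/365 · 364/365 · ··· · 340/365 ≈ 0.4018.
So the probability of at least one match is 1 − 0.4018 = 0.5982.

0.5982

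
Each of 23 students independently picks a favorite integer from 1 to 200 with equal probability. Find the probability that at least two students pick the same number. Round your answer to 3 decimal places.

It's easier to compute the probability that all 23 are distinct.
P(all distinct) = 200/200 · 199/200 · ··· · 178/200 ≈ 0.268.
So the probability of at least one match is 1 − 0.268 = 0.732.

0.732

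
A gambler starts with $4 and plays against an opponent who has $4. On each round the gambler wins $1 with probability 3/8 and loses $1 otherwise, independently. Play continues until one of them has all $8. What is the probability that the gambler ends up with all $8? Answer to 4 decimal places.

0.1147

Let r = q/p = (5/8)/(3/8) = 5/3. The recurrence P(i) = p·P(i+1) + q·P(i−1) with P(0)=0, P(8)=1 gives P(i) = (1 − r^i)/(1 − r^8).
P(4) = (1 − (5/3)^4) / (1 − (5/3)^8) = 81/706 ≈ 0.1147.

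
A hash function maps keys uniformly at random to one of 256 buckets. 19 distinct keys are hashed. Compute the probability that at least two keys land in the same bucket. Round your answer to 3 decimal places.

0.496

It's easier to compute the probability that all 19 are distinct.
P(all distinct) = 256/256 · 255/256 · ··· · 238/256 ≈ 0.504.
So the probability of at least one match is 1 − 0.504 = 0.496.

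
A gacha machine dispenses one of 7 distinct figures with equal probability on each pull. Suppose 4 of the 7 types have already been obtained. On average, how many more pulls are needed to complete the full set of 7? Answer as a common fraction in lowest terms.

Starting from 4 distinct types, each trial gives a new one with probability (7−i)/7 when i types are held, so the wait for the next new type is 7/(7−i).
E = 7/3 + 7/2 + 7/1 = 77/6.

77/6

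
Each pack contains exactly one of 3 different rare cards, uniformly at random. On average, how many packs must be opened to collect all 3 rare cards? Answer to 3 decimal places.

After i distinct types are collected, each trial gives a new one with probability (3−i)/3, so the expected wait for the next new type is 3/(3−i).
E = 3/3 + 3/2 + 3/1 = 11/2 ≈ 5.500.

5.500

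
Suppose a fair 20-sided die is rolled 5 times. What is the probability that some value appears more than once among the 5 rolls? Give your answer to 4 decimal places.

0.4186

P(all 5 different) = 20/20 · 19/20 · ··· · 16/20 ≈ 0.5814.
P(at least two equal) = 1 − 0.5814 = 0.4186.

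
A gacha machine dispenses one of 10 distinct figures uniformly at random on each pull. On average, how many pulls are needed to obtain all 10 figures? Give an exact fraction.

7381/252

After i distinct types are collected, each trial gives a new one with probability (10−i)/10, so the expected wait for the next new type is 10/(10−i).
E = 10/10 + 10/9 + 10/8 + 10/7 + 10/6 + 10/5 + 10/4 + 10/3 + 10/2 + 10/1 = 7381/252.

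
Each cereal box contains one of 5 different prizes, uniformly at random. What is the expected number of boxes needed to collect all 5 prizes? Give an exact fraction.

137/12

After i distinct types are collected, each trial gives a new one with probability (5−i)/5, so the expected wait for the next new type is 5/(5−i).
E = 5/5 + 5/4 + 5/3 + 5/2 + 5/1 = 137/12.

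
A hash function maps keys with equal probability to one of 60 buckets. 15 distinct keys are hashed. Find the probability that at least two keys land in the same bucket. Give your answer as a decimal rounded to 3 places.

0.852

It's easier to compute the probability that all 15 are distinct.
P(all distinct) = 60/60 · 59/60 · ··· · 46/60 ≈ 0.148.
So the probability of at least one match is 1 − 0.148 = 0.852.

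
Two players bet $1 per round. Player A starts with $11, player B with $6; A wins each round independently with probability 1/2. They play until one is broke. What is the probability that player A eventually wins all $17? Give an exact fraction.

With a fair step, P(i) = ½P(i−1) + ½P(i+1) with P(0)=0, P(17)=1 has the linear solution P(i) = i/17.
P(11) = 11/17.

11/17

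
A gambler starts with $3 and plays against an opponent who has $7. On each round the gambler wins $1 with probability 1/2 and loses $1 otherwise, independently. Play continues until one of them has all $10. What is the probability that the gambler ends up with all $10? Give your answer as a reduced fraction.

With a fair step, P(i) = ½P(i−1) + ½P(i+1) with P(0)=0, P(10)=1 has the linear solution P(i) = i/10.
P(3) = 3/10.

3/10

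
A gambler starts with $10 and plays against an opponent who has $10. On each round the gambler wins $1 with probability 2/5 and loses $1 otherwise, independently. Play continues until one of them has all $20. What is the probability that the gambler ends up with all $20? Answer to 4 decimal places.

0.0170

Let r = q/p = (3/5)/(2/5) = 3/2. The recurrence P(i) = p·P(i+1) + q·P(i−1) with P(0)=0, P(20)=1 gives P(i) = (1 − r^i)/(1 − r^20).
P(10) = (1 − (3/2)^10) / (1 − (3/2)^20) = 1024/60073 ≈ 0.0170.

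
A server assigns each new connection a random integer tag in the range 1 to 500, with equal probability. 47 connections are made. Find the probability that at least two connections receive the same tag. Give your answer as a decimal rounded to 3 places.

It's easier to compute the probability that all 47 are distinct.
P(all distinct) = 500/500 · 499/500 · ··· · 454/500 ≈ 0.107.
So the probability of at least one match is 1 − 0.107 = 0.893.

0.893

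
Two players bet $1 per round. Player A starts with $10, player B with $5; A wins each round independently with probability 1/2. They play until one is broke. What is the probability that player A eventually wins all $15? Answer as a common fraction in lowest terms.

2/3

With a fair step, P(i) = ½P(i−1) + ½P(i+1) with P(0)=0, P(15)=1 has the linear solution P(i) = i/15.
P(10) = 10/15 = 2/3.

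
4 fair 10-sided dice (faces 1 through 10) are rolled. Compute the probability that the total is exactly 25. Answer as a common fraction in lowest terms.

37/625

There are 10^4 = 10000 equally likely outcomes.
The number of ordered 4-tuples from {1,…,10} summing to 25 is 592.
P(sum = 25) = 592/10000 = 37/625.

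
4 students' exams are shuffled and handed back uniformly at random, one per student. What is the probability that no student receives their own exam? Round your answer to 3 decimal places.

This is the derangement probability: permutations of 4 with no fixed point.
D(4) = 4! · (1 − 1/1! + 1/2! − ··· + (−1)^4/4!) = 9.
P = 9/24 = 3/8 ≈ 0.375.

0.375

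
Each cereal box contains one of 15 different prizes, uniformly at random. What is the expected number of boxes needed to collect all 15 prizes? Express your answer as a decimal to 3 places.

After i distinct types are collected, each trial gives a new one with probability (15−i)/15, so the expected wait for the next new type is 15/(15−i).
E = 15/15 + 15/14 + 15/13 + 15/12 + 15/11 + 15/10 + 15/9 + 15/8 + 15/7 + 15/6 + 15/5 + 15/4 + 15/3 + 15/2 + 15/1 = 1195757/24024 ≈ 49.773.

49.773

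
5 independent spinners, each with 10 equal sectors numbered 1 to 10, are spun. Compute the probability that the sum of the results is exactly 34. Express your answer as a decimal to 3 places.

There are 10^5 = 100000 equally likely outcomes.
The number of ordered 5-tuples from {1,…,10} summing to 34 is 3795.
P(sum = 34) = 3795/100000 = 759/20000 ≈ 0.038.

0.038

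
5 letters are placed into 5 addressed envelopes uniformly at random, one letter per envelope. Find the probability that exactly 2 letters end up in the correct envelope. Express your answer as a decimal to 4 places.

0.1667

Choose which 2 of the 5 are fixed: C(5,2) = 10 ways.
The remaining 3 must have no fixed point: D(3) = 2.
P = 10·2/120 = 1/6 ≈ 0.1667.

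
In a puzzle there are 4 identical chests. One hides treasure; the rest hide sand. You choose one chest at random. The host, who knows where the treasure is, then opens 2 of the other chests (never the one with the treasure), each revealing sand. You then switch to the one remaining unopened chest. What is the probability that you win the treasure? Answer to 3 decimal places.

0.750

Your original chest holds the treasure with probability 1/4, so the other 3 collectively hold it with probability 3/4.
The host can always find 2 empty chests to open, so the reveals don't change that 3/4; it is now spread over the 1 remaining unopened chest.
P(win by switching) = (3/4) · (1/1) = 3/4 ≈ 0.750.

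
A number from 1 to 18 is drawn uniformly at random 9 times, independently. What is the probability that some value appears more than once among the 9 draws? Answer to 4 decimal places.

P(all 9 different) = 18/18 · 17/18 · ··· · 10/18 ≈ 0.0889.
P(at least two equal) = 1 − 0.0889 = 0.9111.

0.9111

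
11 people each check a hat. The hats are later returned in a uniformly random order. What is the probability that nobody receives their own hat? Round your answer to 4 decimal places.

This is the derangement probability: permutations of 11 with no fixed point.
D(11) = 11! · (1 − 1/1! + 1/2! − ··· + (−1)^11/11!) = 14684570.
P = 14684570/39916800 = 1468457/3991680 ≈ 0.3679.

0.3679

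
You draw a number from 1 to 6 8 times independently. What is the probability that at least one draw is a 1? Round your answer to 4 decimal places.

0.7674

P(no draw is a 1) = (5/6)^8 ≈ 0.2326.
P(at least one) = 1 − 0.2326 = 0.7674.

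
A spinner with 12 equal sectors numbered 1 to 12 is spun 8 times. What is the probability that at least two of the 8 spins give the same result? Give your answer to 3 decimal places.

0.954

P(all 8 different) = 12/12 · 11/12 · ··· · 5/12 ≈ 0.046.
P(at least two equal) = 1 − 0.046 = 0.954.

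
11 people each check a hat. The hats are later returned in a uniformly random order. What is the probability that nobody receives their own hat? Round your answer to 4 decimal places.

0.3679

This is the derangement probability: permutations of 11 with no fixed point.
D(11) = 11! · (1 − 1/1! + 1/2! − ··· + (−1)^11/11!) = 14684570.
P = 14684570/39916800 = 1468457/3991680 ≈ 0.3679.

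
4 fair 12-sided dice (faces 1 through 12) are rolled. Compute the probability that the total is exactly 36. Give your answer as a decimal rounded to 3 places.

There are 12^4 = 20736 equally likely outcomes.
The number of ordered 4-tuples from {1,…,12} summing to 36 is 451.
P(sum = 36) = 451/20736 ≈ 0.022.

0.022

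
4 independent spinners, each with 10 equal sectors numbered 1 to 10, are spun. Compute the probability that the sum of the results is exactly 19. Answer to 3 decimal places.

0.059

There are 10^4 = 10000 equally likely outcomes.
The number of ordered 4-tuples from {1,…,10} summing to 19 is 592.
P(sum = 19) = 592/10000 = 37/625 ≈ 0.059.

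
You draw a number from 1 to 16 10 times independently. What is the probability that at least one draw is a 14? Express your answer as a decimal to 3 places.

0.476

P(no draw is a 14) = (15/16)^10 ≈ 0.524.
P(at least one) = 1 − 0.524 = 0.476.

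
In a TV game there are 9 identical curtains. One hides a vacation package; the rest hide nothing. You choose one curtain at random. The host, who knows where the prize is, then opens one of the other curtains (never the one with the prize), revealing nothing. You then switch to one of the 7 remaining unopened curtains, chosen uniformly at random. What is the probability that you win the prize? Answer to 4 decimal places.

0.1270

Your original curtain holds the prize with probability 1/9, so the other 8 collectively hold it with probability 8/9.
The host can always find an empty curtain to open, so this doesn't change that 8/9; it is now spread over the 7 remaining unopened curtains.
P(win by switching) = (8/9) · (1/7) = 8/63 ≈ 0.1270.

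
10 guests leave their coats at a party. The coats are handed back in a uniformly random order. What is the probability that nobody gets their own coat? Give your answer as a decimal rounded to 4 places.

This is the derangement probability: permutations of 10 with no fixed point.
D(10) = 10! · (1 − 1/1! + 1/2! − ··· + (−1)^10/10!) = 1334961.
P = 1334961/3628800 = 16481/44800 ≈ 0.3679.

0.3679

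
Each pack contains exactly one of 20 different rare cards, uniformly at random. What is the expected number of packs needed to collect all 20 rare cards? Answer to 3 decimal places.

After i distinct types are collected, each trial gives a new one with probability (20−i)/20, so the expected wait for the next new type is 20/(20−i).
E = 20/20 + 20/19 + 20/18 + 20/17 + 20/16 + 20/15 + 20/14 + 20/13 + 20/12 + 20/11 + 20/10 + 20/9 + 20/8 + 20/7 + 20/6 + 20/5 + 20/4 + 20/3 + 20/2 + 20/1 = 279175675/3879876 ≈ 71.955.

71.955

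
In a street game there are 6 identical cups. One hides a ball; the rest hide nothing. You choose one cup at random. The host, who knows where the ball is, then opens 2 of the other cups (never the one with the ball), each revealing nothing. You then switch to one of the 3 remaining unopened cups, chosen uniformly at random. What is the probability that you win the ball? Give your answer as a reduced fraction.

5/18

Your original cup holds the ball with probability 1/6, so the other 5 collectively hold it with probability 5/6.
The host can always find 2 empty cups to open, so the reveals don't change that 5/6; it is now spread over the 3 remaining unopened cups.
P(win by switching) = (5/6) · (1/3) = 5/18.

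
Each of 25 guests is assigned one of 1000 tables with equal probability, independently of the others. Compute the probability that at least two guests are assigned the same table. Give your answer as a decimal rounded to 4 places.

It's easier to compute the probability that all 25 are distinct.
P(all distinct) = 1000/1000 · 999/1000 · ··· · 976/1000 ≈ 0.7390.
So the probability of at least one match is 1 − 0.7390 = 0.2610.

0.2610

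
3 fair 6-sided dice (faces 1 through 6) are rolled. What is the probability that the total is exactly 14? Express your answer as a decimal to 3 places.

0.069

There are 6^3 = 216 equally likely outcomes.
The number of ordered 3-tuples from {1,…,6} summing to 14 is 15.
P(sum = 14) = 15/216 = 5/72 ≈ 0.069.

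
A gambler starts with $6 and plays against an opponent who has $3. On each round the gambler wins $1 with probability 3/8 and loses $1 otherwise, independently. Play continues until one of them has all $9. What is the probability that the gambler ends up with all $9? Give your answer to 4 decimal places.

Let r = q/p = (5/8)/(3/8) = 5/3. The recurrence P(i) = p·P(i+1) + q·P(i−1) with P(0)=0, P(9)=1 gives P(i) = (1 − r^i)/(1 − r^9).
P(6) = (1 − (5/3)^6) / (1 − (5/3)^9) = 4104/19729 ≈ 0.2080.

0.2080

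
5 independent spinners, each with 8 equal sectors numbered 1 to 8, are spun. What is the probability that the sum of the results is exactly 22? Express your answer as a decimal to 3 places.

0.075

There are 8^5 = 32768 equally likely outcomes.
The number of ordered 5-tuples from {1,…,8} summing to 22 is 2460.
P(sum = 22) = 2460/32768 = 615/8192 ≈ 0.075.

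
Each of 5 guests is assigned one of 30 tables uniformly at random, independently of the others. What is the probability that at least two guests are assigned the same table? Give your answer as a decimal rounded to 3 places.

It's easier to compute the probability that all 5 are distinct.
P(all distinct) = 30/30 · 29/30 · ··· · 26/30 ≈ 0.704.
So the probability of at least one match is 1 − 0.704 = 0.296.

0.296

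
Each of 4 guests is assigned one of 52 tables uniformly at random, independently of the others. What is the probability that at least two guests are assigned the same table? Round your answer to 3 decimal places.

0.111

It's easier to compute the probability that all 4 are distinct.
P(all distinct) = 52/52 · 51/52 · ··· · 49/52 ≈ 0.889.
So the probability of at least one match is 1 − 0.889 = 0.111.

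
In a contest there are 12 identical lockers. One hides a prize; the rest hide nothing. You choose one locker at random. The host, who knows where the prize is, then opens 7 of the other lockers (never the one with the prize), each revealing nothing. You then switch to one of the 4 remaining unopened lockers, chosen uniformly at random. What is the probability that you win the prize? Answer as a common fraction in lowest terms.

11/48

Your original locker holds the prize with probability 1/12, so the other 11 collectively hold it with probability 11/12.
The host can always find 7 empty lockers to open, so the reveals don't change that 11/12; it is now spread over the 4 remaining unopened lockers.
P(win by switching) = (11/12) · (1/4) = 11/48.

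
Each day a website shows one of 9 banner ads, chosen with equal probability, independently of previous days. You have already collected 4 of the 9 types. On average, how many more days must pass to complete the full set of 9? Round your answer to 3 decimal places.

20.550

Starting from 4 distinct types, each trial gives a new one with probability (9−i)/9 when i types are held, so the wait for the next new type is 9/(9−i).
E = 9/5 + 9/4 + 9/3 + 9/2 + 9/1 = 411/20 ≈ 20.550.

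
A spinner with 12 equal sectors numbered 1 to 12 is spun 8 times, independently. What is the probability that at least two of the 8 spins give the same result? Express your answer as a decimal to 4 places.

P(all 8 different) = 12/12 · 11/12 · ··· · 5/12 ≈ 0.0464.
P(at least two equal) = 1 − 0.0464 = 0.9536.

0.9536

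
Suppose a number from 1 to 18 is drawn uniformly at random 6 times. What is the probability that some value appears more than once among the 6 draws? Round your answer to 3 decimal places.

0.607

P(all 6 different) = 18/18 · 17/18 · ··· · 13/18 ≈ 0.393.
P(at least two equal) = 1 − 0.393 = 0.607.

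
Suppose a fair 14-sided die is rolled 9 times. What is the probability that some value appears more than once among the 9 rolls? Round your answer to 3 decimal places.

0.965

P(all 9 different) = 14/14 · 13/14 · ··· · 6/14 ≈ 0.035.
P(at least two equal) = 1 − 0.035 = 0.965.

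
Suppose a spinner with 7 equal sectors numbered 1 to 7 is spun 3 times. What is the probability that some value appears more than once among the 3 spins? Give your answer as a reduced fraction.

P(all 3 different) = 7/7 · 6/7 · ··· · 5/7 = 30/49.
P(at least two equal) = 1 − 30/49 = 19/49.

19/49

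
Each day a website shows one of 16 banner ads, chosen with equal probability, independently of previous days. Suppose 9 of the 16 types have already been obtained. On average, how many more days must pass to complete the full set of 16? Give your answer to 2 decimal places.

Starting from 9 distinct types, each trial gives a new one with probability (16−i)/16 when i types are held, so the wait for the next new type is 16/(16−i).
E = 16/7 + 16/6 + 16/5 + 16/4 + 16/3 + 16/2 + 16/1 = 1452/35 ≈ 41.49.

41.49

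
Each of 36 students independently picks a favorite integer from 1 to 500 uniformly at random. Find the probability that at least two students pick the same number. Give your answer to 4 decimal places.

0.7250

It's easier to compute the probability that all 36 are distinct.
P(all distinct) = 500/500 · 499/500 · ··· · 465/500 ≈ 0.2750.
So the probability of at least one match is 1 − 0.2750 = 0.7250.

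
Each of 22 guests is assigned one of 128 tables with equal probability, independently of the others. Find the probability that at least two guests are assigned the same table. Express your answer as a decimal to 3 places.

It's easier to compute the probability that all 22 are distinct.
P(all distinct) = 128/128 · 127/128 · ··· · 107/128 ≈ 0.147.
So the probability of at least one match is 1 − 0.147 = 0.853.

0.853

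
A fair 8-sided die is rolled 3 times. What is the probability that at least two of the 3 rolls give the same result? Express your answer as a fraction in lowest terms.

11/32

P(all 3 different) = 8/8 · 7/8 · ··· · 6/8 = 21/32.
P(at least two equal) = 1 − 21/32 = 11/32.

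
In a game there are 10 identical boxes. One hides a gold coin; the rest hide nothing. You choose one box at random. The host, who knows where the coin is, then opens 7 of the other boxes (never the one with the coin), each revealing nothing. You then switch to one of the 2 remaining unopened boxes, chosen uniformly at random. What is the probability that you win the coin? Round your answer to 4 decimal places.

Your original box holds the coin with probability 1/10, so the other 9 collectively hold it with probability 9/10.
The host can always find 7 empty boxes to open, so the reveals don't change that 9/10; it is now spread over the 2 remaining unopened boxes.
P(win by switching) = (9/10) · (1/2) = 9/20 ≈ 0.4500.

0.4500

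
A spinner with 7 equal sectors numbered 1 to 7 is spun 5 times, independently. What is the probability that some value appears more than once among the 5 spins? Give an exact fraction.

P(all 5 different) = 7/7 · 6/7 · ··· · 3/7 = 360/2401.
P(at least two equal) = 1 − 360/2401 = 2041/2401.

2041/2401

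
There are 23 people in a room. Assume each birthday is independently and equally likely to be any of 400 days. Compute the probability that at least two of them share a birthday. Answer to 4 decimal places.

0.4752

It's easier to compute the probability that all 23 are distinct.
P(all distinct) = 400/400 · 399/400 · ··· · 378/400 ≈ 0.5248.
So the probability of at least one match is 1 − 0.5248 = 0.4752.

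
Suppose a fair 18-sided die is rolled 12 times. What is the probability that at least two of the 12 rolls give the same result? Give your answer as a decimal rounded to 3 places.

P(all 12 different) = 18/18 · 17/18 · ··· · 7/18 ≈ 0.008.
P(at least two equal) = 1 − 0.008 = 0.992.

0.992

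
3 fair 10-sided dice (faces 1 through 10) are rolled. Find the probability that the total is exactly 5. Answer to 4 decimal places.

There are 10^3 = 1000 equally likely outcomes.
The number of ordered 3-tuples from {1,…,10} summing to 5 is 6.
P(sum = 5) = 6/1000 = 3/500 ≈ 0.0060.

0.0060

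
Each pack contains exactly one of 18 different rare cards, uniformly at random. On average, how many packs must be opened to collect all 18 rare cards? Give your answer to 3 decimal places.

62.912

After i distinct types are collected, each trial gives a new one with probability (18−i)/18, so the expected wait for the next new type is 18/(18−i).
E = 18/18 + 18/17 + 18/16 + 18/15 + 18/14 + 18/13 + 18/12 + 18/11 + 18/10 + 18/9 + 18/8 + 18/7 + 18/6 + 18/5 + 18/4 + 18/3 + 18/2 + 18/1 = 42822903/680680 ≈ 62.912.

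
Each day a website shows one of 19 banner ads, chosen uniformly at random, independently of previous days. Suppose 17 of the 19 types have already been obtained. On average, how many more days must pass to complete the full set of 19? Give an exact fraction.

Starting from 17 distinct types, each trial gives a new one with probability (19−i)/19 when i types are held, so the wait for the next new type is 19/(19−i).
E = 19/2 + 19/1 = 57/2.

57/2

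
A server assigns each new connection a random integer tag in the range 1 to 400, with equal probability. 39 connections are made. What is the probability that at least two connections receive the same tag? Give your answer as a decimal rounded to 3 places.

It's easier to compute the probability that all 39 are distinct.
P(all distinct) = 400/400 · 399/400 · ··· · 362/400 ≈ 0.147.
So the probability of at least one match is 1 − 0.147 = 0.853.

0.853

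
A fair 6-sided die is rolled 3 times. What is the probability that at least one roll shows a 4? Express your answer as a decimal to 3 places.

P(no roll shows a 4) = (5/6)^3 ≈ 0.579.
P(at least one) = 1 − 0.579 = 0.421.

0.421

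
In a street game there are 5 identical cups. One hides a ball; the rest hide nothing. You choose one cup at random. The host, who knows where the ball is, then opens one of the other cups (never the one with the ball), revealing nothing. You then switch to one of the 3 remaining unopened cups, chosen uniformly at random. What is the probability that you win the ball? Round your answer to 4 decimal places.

0.2667

Your original cup holds the ball with probability 1/5, so the other 4 collectively hold it with probability 4/5.
The host can always find an empty cup to open, so this doesn't change that 4/5; it is now spread over the 3 remaining unopened cups.
P(win by switching) = (4/5) · (1/3) = 4/15 ≈ 0.2667.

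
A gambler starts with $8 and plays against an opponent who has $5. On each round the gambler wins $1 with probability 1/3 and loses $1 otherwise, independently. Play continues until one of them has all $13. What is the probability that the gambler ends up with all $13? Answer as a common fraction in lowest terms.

Let r = q/p = (2/3)/(1/3) = 2. The recurrence P(i) = p·P(i+1) + q·P(i−1) with P(0)=0, P(13)=1 gives P(i) = (1 − r^i)/(1 − r^13).
P(8) = (1 − (2)^8) / (1 − (2)^13) = 255/8191.

255/8191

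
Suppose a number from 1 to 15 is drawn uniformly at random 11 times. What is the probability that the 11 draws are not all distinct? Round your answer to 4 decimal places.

P(all 11 different) = 15/15 · 14/15 · ··· · 5/15 ≈ 0.0063.
P(at least two equal) = 1 − 0.0063 = 0.9937.

0.9937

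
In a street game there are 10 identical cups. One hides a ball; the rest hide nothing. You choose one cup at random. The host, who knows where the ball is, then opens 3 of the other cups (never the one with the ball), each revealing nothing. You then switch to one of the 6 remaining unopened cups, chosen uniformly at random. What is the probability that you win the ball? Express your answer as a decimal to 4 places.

Your original cup holds the ball with probability 1/10, so the other 9 collectively hold it with probability 9/10.
The host can always find 3 empty cups to open, so the reveals don't change that 9/10; it is now spread over the 6 remaining unopened cups.
P(win by switching) = (9/10) · (1/6) = 3/20 ≈ 0.1500.

0.1500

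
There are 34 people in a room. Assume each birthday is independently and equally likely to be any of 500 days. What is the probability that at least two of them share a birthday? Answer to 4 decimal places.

0.6827

It's easier to compute the probability that all 34 are distinct.
P(all distinct) = 500/500 · 499/500 · ··· · 467/500 ≈ 0.3173.
So the probability of at least one match is 1 − 0.3173 = 0.6827.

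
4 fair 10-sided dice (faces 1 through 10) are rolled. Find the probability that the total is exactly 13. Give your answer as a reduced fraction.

There are 10^4 = 10000 equally likely outcomes.
The number of ordered 4-tuples from {1,…,10} summing to 13 is 220.
P(sum = 13) = 220/10000 = 11/500.

11/500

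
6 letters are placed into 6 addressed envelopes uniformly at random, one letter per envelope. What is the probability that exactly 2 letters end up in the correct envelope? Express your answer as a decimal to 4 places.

0.1875

Choose which 2 of the 6 are fixed: C(6,2) = 15 ways.
The remaining 4 must have no fixed point: D(4) = 9.
P = 15·9/720 = 3/16 ≈ 0.1875.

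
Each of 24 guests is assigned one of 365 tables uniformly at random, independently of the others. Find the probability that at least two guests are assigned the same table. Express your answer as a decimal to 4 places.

It's easier to compute the probability that all 24 are distinct.
P(all distinct) = 365/365 · 364/365 · ··· · 342/365 ≈ 0.4617.
So the probability of at least one match is 1 − 0.4617 = 0.5383.

0.5383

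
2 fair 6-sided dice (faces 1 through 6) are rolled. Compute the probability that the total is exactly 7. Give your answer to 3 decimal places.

There are 6^2 = 36 equally likely outcomes.
The number of ordered 2-tuples from {1,…,6} summing to 7 is 6.
P(sum = 7) = 6/36 = 1/6 ≈ 0.167.

0.167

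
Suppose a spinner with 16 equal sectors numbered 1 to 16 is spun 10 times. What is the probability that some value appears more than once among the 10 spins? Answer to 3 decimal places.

P(all 10 different) = 16/16 · 15/16 · ··· · 7/16 ≈ 0.026.
P(at least two equal) = 1 − 0.026 = 0.974.

0.974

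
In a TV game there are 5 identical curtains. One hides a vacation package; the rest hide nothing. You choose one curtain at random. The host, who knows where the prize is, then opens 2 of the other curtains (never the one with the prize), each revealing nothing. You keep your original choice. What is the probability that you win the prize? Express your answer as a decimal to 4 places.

The host can always open 2 empty curtains regardless of your choice, so the reveals give no information about your original curtain.
P(win by staying) = 1/5 ≈ 0.2000.

0.2000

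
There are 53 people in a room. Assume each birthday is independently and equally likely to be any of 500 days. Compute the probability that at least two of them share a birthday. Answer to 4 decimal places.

0.9426

It's easier to compute the probability that all 53 are distinct.
P(all distinct) = 500/500 · 499/500 · ··· · 448/500 ≈ 0.0574.
So the probability of at least one match is 1 − 0.0574 = 0.9426.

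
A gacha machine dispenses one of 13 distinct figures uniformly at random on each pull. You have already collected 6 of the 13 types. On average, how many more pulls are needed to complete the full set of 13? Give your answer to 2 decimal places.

33.71

Starting from 6 distinct types, each trial gives a new one with probability (13−i)/13 when i types are held, so the wait for the next new type is 13/(13−i).
E = 13/7 + 13/6 + 13/5 + 13/4 + 13/3 + 13/2 + 13/1 = 4719/140 ≈ 33.71.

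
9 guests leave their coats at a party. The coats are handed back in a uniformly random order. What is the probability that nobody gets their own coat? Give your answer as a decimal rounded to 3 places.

0.368

This is the derangement probability: permutations of 9 with no fixed point.
D(9) = 9! · (1 − 1/1! + 1/2! − ··· + (−1)^9/9!) = 133496.
P = 133496/362880 = 16687/45360 ≈ 0.368.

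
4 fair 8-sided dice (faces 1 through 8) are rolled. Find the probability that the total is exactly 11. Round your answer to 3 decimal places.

There are 8^4 = 4096 equally likely outcomes.
The number of ordered 4-tuples from {1,…,8} summing to 11 is 120.
P(sum = 11) = 120/4096 = 15/512 ≈ 0.029.

0.029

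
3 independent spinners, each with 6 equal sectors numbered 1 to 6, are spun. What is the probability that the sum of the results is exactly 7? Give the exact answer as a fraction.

There are 6^3 = 216 equally likely outcomes.
The number of ordered 3-tuples from {1,…,6} summing to 7 is 15.
P(sum = 7) = 15/216 = 5/72.

5/72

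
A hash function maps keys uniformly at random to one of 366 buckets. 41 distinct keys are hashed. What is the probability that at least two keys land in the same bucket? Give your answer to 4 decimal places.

0.9025

It's easier to compute the probability that all 41 are distinct.
P(all distinct) = 366/366 · 365/366 · ··· · 326/366 ≈ 0.0975.
So the probability of at least one match is 1 − 0.0975 = 0.9025.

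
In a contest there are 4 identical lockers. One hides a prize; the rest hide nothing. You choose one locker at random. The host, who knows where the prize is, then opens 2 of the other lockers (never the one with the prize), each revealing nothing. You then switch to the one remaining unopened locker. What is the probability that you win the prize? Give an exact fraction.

3/4

Your original locker holds the prize with probability 1/4, so the other 3 collectively hold it with probability 3/4.
The host can always find 2 empty lockers to open, so the reveals don't change that 3/4; it is now spread over the 1 remaining unopened locker.
P(win by switching) = (3/4) · (1/1) = 3/4.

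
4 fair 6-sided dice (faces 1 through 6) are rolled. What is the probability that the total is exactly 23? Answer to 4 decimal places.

0.0031

There are 6^4 = 1296 equally likely outcomes.
The number of ordered 4-tuples from {1,…,6} summing to 23 is 4.
P(sum = 23) = 4/1296 = 1/324 ≈ 0.0031.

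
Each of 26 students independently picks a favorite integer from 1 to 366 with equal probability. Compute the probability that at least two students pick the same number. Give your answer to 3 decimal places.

0.597

It's easier to compute the probability that all 26 are distinct.
P(all distinct) = 366/366 · 365/366 · ··· · 341/366 ≈ 0.403.
So the probability of at least one match is 1 − 0.403 = 0.597.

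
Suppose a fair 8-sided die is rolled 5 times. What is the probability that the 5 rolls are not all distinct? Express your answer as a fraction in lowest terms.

P(all 5 different) = 8/8 · 7/8 · ··· · 4/8 = 105/512.
P(at least two equal) = 1 − 105/512 = 407/512.

407/512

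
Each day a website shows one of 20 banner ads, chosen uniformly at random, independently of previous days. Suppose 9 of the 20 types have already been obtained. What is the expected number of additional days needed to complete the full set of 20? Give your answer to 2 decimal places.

60.40

Starting from 9 distinct types, each trial gives a new one with probability (20−i)/20 when i types are held, so the wait for the next new type is 20/(20−i).
E = 20/11 + 20/10 + 20/9 + 20/8 + 20/7 + 20/6 + 20/5 + 20/4 + 20/3 + 20/2 + 20/1 = 83711/1386 ≈ 60.40.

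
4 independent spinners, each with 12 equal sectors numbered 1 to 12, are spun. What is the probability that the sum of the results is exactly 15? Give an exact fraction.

91/5184

There are 12^4 = 20736 equally likely outcomes.
The number of ordered 4-tuples from {1,…,12} summing to 15 is 364.
P(sum = 15) = 364/20736 = 91/5184.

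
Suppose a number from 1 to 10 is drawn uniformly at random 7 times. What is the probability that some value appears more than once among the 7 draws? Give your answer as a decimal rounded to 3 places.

P(all 7 different) = 10/10 · 9/10 · ··· · 4/10 ≈ 0.060.
P(at least two equal) = 1 − 0.060 = 0.940.

0.940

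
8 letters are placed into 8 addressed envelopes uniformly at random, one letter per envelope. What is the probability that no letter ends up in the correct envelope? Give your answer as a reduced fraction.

2119/5760

This is the derangement probability: permutations of 8 with no fixed point.
D(8) = 8! · (1 − 1/1! + 1/2! − ··· + (−1)^8/8!) = 14833.
P = 14833/40320 = 2119/5760.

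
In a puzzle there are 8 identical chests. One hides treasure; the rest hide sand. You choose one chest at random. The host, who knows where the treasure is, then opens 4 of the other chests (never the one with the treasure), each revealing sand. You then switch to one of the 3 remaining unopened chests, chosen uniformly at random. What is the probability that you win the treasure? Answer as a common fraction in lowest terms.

Your original chest holds the treasure with probability 1/8, so the other 7 collectively hold it with probability 7/8.
The host can always find 4 empty chests to open, so the reveals don't change that 7/8; it is now spread over the 3 remaining unopened chests.
P(win by switching) = (7/8) · (1/3) = 7/24.

7/24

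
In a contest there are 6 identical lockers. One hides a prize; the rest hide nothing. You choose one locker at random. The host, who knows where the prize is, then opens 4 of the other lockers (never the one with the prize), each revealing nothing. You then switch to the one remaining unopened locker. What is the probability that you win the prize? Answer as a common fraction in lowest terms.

Your original locker holds the prize with probability 1/6, so the other 5 collectively hold it with probability 5/6.
The host can always find 4 empty lockers to open, so the reveals don't change that 5/6; it is now spread over the 1 remaining unopened locker.
P(win by switching) = (5/6) · (1/1) = 5/6.

5/6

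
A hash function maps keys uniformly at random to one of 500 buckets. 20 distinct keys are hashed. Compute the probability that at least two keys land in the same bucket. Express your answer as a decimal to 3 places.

It's easier to compute the probability that all 20 are distinct.
P(all distinct) = 500/500 · 499/500 · ··· · 481/500 ≈ 0.680.
So the probability of at least one match is 1 − 0.680 = 0.320.

0.320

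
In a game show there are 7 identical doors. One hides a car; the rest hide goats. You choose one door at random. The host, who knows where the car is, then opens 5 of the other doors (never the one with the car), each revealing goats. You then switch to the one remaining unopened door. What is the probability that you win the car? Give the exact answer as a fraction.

Your original door holds the car with probability 1/7, so the other 6 collectively hold it with probability 6/7.
The host can always find 5 empty doors to open, so the reveals don't change that 6/7; it is now spread over the 1 remaining unopened door.
P(win by switching) = (6/7) · (1/1) = 6/7.

6/7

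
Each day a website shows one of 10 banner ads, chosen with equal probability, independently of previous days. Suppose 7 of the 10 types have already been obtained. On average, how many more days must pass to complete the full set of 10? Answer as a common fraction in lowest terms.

55/3

Starting from 7 distinct types, each trial gives a new one with probability (10−i)/10 when i types are held, so the wait for the next new type is 10/(10−i).
E = 10/3 + 10/2 + 10/1 = 55/3.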